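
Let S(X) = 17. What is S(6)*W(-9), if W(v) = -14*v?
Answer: 2142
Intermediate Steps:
S(6)*W(-9) = 17*(-14*(-9)) = 17*126 = 2142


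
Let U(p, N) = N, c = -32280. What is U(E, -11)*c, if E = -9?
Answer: 355080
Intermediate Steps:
U(E, -11)*c = -11*(-32280) = 355080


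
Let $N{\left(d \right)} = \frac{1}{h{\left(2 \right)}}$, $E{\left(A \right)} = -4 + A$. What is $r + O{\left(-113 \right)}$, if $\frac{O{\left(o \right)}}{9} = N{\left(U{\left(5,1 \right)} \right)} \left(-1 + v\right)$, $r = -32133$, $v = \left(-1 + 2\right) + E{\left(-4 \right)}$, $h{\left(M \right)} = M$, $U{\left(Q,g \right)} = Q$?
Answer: $-32169$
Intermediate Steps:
$N{\left(d \right)} = \frac{1}{2}$
$v = -7$ ($v = \left(-1 + 2\right) - 8 = 1 - 8 = -7$)
$O{\left(o \right)} = -36$ ($O{\left(o \right)} = 9 \frac{-1 - 7}{2} = 9 \cdot \frac{1}{2} \left(-8\right) = 9 \left(-4\right) = -36$)
$r + O{\left(-113 \right)} = -32133 - 36 = -32169$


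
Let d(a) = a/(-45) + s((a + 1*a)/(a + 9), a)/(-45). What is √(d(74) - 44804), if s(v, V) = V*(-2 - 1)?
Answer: 1004*I*√10/15 ≈ 211.66*I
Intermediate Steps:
s(v, V) = -3*V (s(v, V) = V*(-3) = -3*V)
d(a) = 2*a/45 (d(a) = a/(-45) - 3*a/(-45) = a*(-1/45) - 3*a*(-1/45) = -a/45 + a/15 = 2*a/45)
√(d(74) - 44804) = √((2/45)*74 - 44804) = √(148/45 - 44804) = √(-2016032/45) = 1004*I*√10/15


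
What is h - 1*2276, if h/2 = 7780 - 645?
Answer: 11994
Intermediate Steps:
h = 14270 (h = 2*(7780 - 645) = 2*7135 = 14270)
h - 1*2276 = 14270 - 1*2276 = 14270 - 2276 = 11994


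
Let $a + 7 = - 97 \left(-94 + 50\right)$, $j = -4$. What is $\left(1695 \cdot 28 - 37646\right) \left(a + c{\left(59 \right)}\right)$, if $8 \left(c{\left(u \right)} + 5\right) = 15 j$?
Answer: $41694779$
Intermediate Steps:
$a = 4261$ ($a = -7 - 97 \left(-94 + 50\right) = -7 - -4268 = -7 + 4268 = 4261$)
$c{\left(u \right)} = - \frac{25}{2}$ ($c{\left(u \right)} = -5 + \frac{15 \left(-4\right)}{8} = -5 + \frac{1}{8} \left(-60\right) = -5 - \frac{15}{2} = - \frac{25}{2}$)
$\left(1695 \cdot 28 - 37646\right) \left(a + c{\left(59 \right)}\right) = \left(1695 \cdot 28 - 37646\right) \left(4261 - \frac{25}{2}\right) = \left(47460 - 37646\right) \frac{8497}{2} = 9814 \cdot \frac{8497}{2} = 41694779$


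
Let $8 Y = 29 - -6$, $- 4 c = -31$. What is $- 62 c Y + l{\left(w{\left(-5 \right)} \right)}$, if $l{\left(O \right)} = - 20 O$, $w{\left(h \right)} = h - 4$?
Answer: $- \frac{30755}{16} \approx -1922.2$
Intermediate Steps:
$c = \frac{31}{4}$ ($c = \left(- \frac{1}{4}\right) \left(-31\right) = \frac{31}{4} \approx 7.75$)
$w{\left(h \right)} = -4 + h$
$Y = \frac{35}{8}$ ($Y = \frac{29 - -6}{8} = \frac{29 + 6}{8} = \frac{1}{8} \cdot 35 = \frac{35}{8} \approx 4.375$)
$- 62 c Y + l{\left(w{\left(-5 \right)} \right)} = \left(-62\right) \frac{31}{4} \cdot \frac{35}{8} - 20 \left(-4 - 5\right) = \left(- \frac{961}{2}\right) \frac{35}{8} - -180 = - \frac{33635}{16} + 180 = - \frac{30755}{16}$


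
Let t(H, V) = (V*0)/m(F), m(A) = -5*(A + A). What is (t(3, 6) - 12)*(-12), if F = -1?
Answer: 144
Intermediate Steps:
m(A) = -10*A
t(H, V) = 0 (t(H, V) = (V*0)/((-10*(-1))) = 0/10 = 0*(1/10) = 0)
(t(3, 6) - 12)*(-12) = (0 - 12)*(-12) = -12*(-12) = 144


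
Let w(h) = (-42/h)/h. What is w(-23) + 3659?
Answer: 1935569/529 ≈ 3658.9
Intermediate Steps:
w(h) = -42/h²
w(-23) + 3659 = -42/(-23)² + 3659 = -42*1/529 + 3659 = -42/529 + 3659 = 1935569/529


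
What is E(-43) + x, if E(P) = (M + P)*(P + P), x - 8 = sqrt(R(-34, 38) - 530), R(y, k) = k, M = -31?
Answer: 6372 + 2*I*sqrt(123) ≈ 6372.0 + 22.181*I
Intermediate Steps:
x = 8 + 2*I*sqrt(123) (x = 8 + sqrt(38 - 530) = 8 + sqrt(-492) = 8 + 2*I*sqrt(123) ≈ 8.0 + 22.181*I)
E(P) = 2*P*(-31 + P) (E(P) = (-31 + P)*(P + P) = (-31 + P)*(2*P) = 2*P*(-31 + P))
E(-43) + x = 2*(-43)*(-31 - 43) + (8 + 2*I*sqrt(123)) = 2*(-43)*(-74) + (8 + 2*I*sqrt(123)) = 6364 + (8 + 2*I*sqrt(123)) = 6372 + 2*I*sqrt(123)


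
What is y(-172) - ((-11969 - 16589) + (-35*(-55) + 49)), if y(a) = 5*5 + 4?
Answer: 26613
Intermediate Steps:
y(a) = 29 (y(a) = 25 + 4 = 29)
y(-172) - ((-11969 - 16589) + (-35*(-55) + 49)) = 29 - ((-11969 - 16589) + (-35*(-55) + 49)) = 29 - (-28558 + (1925 + 49)) = 29 - (-28558 + 1974) = 29 - 1*(-26584) = 29 + 26584 = 26613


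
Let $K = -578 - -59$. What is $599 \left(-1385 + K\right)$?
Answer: $-1140496$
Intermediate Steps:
$K = -519$ ($K = -578 + 59 = -519$)
$599 \left(-1385 + K\right) = 599 \left(-1385 - 519\right) = 599 \left(-1904\right) = -1140496$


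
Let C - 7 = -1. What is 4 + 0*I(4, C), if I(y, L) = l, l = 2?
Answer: 4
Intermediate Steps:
C = 6 (C = 7 - 1 = 6)
I(y, L) = 2
4 + 0*I(4, C) = 4 + 0*2 = 4 + 0 = 4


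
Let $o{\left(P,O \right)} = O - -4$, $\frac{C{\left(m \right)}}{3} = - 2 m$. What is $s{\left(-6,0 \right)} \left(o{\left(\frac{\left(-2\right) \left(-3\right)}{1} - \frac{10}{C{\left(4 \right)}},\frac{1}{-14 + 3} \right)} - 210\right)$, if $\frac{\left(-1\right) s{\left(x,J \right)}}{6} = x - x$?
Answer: $0$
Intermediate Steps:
$s{\left(x,J \right)} = 0$ ($s{\left(x,J \right)} = - 6 \left(x - x\right) = \left(-6\right) 0 = 0$)
$C{\left(m \right)} = - 6 m$ ($C{\left(m \right)} = 3 \left(- 2 m\right) = - 6 m$)
$o{\left(P,O \right)} = 4 + O$ ($o{\left(P,O \right)} = O + 4 = 4 + O$)
$s{\left(-6,0 \right)} \left(o{\left(\frac{\left(-2\right) \left(-3\right)}{1} - \frac{10}{C{\left(4 \right)}},\frac{1}{-14 + 3} \right)} - 210\right) = 0 \left(\left(4 + \frac{1}{-14 + 3}\right) - 210\right) = 0 \left(\left(4 + \frac{1}{-11}\right) - 210\right) = 0 \left(\left(4 - \frac{1}{11}\right) - 210\right) = 0 \left(\frac{43}{11} - 210\right) = 0 \left(- \frac{2267}{11}\right) = 0$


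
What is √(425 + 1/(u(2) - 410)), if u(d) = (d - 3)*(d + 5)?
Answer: 2*√18475602/417 ≈ 20.615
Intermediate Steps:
u(d) = (-3 + d)*(5 + d)
√(425 + 1/(u(2) - 410)) = √(425 + 1/((-15 + 2² + 2*2) - 410)) = √(425 + 1/((-15 + 4 + 4) - 410)) = √(425 + 1/(-7 - 410)) = √(425 + 1/(-417)) = √(425 - 1/417) = √(177224/417) = 2*√18475602/417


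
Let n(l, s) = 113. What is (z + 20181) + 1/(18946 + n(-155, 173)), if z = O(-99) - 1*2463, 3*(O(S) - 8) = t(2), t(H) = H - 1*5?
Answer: 337820776/19059 ≈ 17725.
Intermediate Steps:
t(H) = -5 + H (t(H) = H - 5 = -5 + H)
O(S) = 7 (O(S) = 8 + (-5 + 2)/3 = 8 + (1/3)*(-3) = 8 - 1 = 7)
z = -2456 (z = 7 - 1*2463 = 7 - 2463 = -2456)
(z + 20181) + 1/(18946 + n(-155, 173)) = (-2456 + 20181) + 1/(18946 + 113) = 17725 + 1/19059 = 337820776/19059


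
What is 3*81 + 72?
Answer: 315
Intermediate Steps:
3*81 + 72 = 243 + 72 = 315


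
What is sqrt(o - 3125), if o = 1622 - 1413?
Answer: 54*I ≈ 54.0*I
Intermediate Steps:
o = 209
sqrt(o - 3125) = sqrt(209 - 3125) = sqrt(-2916) = 54*I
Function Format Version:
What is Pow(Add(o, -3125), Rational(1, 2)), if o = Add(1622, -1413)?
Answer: Mul(54, I) ≈ Mul(54.000, I)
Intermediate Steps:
o = 209
Pow(Add(o, -3125), Rational(1, 2)) = Pow(Add(209, -3125), Rational(1, 2)) = Pow(-2916, Rational(1, 2)) = Mul(54, I)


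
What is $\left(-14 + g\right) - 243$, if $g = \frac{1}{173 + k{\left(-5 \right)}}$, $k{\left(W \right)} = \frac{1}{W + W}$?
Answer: $- \frac{444343}{1729} \approx -256.99$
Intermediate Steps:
$k{\left(W \right)} = \frac{1}{2 W}$
$g = \frac{10}{1729}$ ($g = \frac{1}{173 + \frac{1}{2 \left(-5\right)}} = \frac{1}{173 + \frac{1}{2} \left(- \frac{1}{5}\right)} = \frac{1}{173 - \frac{1}{10}} = \frac{1}{\frac{1729}{10}} = \frac{10}{1729} \approx 0.0057837$)
$\left(-14 + g\right) - 243 = \left(-14 + \frac{10}{1729}\right) - 243 = - \frac{24196}{1729} - 243 = - \frac{444343}{1729}$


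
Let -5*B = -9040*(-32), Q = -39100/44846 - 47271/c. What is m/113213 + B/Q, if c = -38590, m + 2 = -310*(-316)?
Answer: -333397227609798738/2034658262137 ≈ -1.6386e+5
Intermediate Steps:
m = 97958 (m = -2 - 310*(-316) = -2 - 31*(-3160) = -2 + 97960 = 97958)
Q = 17971949/50900210 (Q = -39100/44846 - 47271/(-38590) = -39100*1/44846 - 47271*(-1/38590) = -1150/1319 + 47271/38590 = 17971949/50900210 ≈ 0.35308)
B = -57856 (B = -(-1808)*(-32) = -1/5*289280 = -57856)
m/113213 + B/Q = 97958/113213 - 57856/17971949/50900210 = 97958*(1/113213) - 57856*50900210/17971949 = 97958/113213 - 2944882549760/17971949 = -333397227609798738/2034658262137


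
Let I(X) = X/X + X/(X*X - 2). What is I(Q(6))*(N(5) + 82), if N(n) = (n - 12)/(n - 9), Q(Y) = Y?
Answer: 1675/17 ≈ 98.529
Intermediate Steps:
I(X) = 1 + X/(-2 + X²) (I(X) = 1 + X/(X² - 2) = 1 + X/(-2 + X²))
N(n) = (-12 + n)/(-9 + n)
I(Q(6))*(N(5) + 82) = ((-2 + 6 + 6²)/(-2 + 6²))*((-12 + 5)/(-9 + 5) + 82) = ((-2 + 6 + 36)/(-2 + 36))*(-7/(-4) + 82) = (40/34)*(-¼*(-7) + 82) = ((1/34)*40)*(7/4 + 82) = (20/17)*(335/4) = 1675/17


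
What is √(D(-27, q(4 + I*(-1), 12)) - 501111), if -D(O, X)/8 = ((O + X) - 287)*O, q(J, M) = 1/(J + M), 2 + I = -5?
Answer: 3*I*√33440183/23 ≈ 754.27*I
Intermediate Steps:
I = -7 (I = -2 - 5 = -7)
D(O, X) = -8*O*(-287 + O + X) (D(O, X) = -8*((O + X) - 287)*O = -8*(-287 + O + X)*O = -8*O*(-287 + O + X))
√(D(-27, q(4 + I*(-1), 12)) - 501111) = √(8*(-27)*(287 - 1*(-27) - 1/((4 - 7*(-1)) + 12)) - 501111) = √(8*(-27)*(287 + 27 - 1/((4 + 7) + 12)) - 501111) = √(8*(-27)*(287 + 27 - 1/(11 + 12)) - 501111) = √(8*(-27)*(287 + 27 - 1/23) - 501111) = √(8*(-27)*(7221/23) - 501111) = √(-1559736/23 - 501111) = √(-13085289/23) = 3*I*√33440183/23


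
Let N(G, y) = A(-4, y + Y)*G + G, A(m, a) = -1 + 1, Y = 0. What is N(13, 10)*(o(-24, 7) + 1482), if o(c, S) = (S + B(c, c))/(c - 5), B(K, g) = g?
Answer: 558935/29 ≈ 19274.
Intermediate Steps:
A(m, a) = 0
o(c, S) = (S + c)/(-5 + c) (o(c, S) = (S + c)/(c - 5) = (S + c)/(-5 + c))
N(G, y) = G (N(G, y) = 0*G + G = 0 + G = G)
N(13, 10)*(o(-24, 7) + 1482) = 13*((7 - 24)/(-5 - 24) + 1482) = 13*(-17/(-29) + 1482) = 13*(-1/29*(-17) + 1482) = 13*(17/29 + 1482) = 13*(42995/29) = 558935/29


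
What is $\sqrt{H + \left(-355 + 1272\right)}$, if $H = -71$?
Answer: $3 \sqrt{94} \approx 29.086$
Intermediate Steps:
$\sqrt{H + \left(-355 + 1272\right)} = \sqrt{-71 + \left(-355 + 1272\right)} = \sqrt{-71 + 917} = \sqrt{846} = 3 \sqrt{94}$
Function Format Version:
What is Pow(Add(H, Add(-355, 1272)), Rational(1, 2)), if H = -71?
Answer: Mul(3, Pow(94, Rational(1, 2))) ≈ 29.086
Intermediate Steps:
Pow(Add(H, Add(-355, 1272)), Rational(1, 2)) = Pow(Add(-71, Add(-355, 1272)), Rational(1, 2)) = Pow(Add(-71, 917), Rational(1, 2)) = Pow(846, Rational(1, 2)) = Mul(3, Pow(94, Rational(1, 2)))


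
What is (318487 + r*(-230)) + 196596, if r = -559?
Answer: 643653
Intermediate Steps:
(318487 + r*(-230)) + 196596 = (318487 - 559*(-230)) + 196596 = (318487 + 128570) + 196596 = 447057 + 196596 = 643653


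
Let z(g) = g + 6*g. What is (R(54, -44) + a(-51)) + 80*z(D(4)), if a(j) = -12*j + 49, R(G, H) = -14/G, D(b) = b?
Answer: 78320/27 ≈ 2900.7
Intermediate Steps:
z(g) = 7*g
a(j) = 49 - 12*j
(R(54, -44) + a(-51)) + 80*z(D(4)) = (-14/54 + (49 - 12*(-51))) + 80*(7*4) = (-14*1/54 + (49 + 612)) + 80*28 = (-7/27 + 661) + 2240 = 17840/27 + 2240 = 78320/27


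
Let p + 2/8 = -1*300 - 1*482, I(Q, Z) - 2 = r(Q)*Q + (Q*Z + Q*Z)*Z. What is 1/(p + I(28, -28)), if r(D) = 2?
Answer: 4/172719 ≈ 2.3159e-5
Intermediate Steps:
I(Q, Z) = 2 + 2*Q + 2*Q*Z² (I(Q, Z) = 2 + (2*Q + (Q*Z + Q*Z)*Z) = 2 + (2*Q + (2*Q*Z)*Z) = 2 + (2*Q + 2*Q*Z²) = 2 + 2*Q + 2*Q*Z²)
p = -3129/4 (p = -¼ + (-1*300 - 1*482) = -¼ + (-300 - 482) = -¼ - 782 = -3129/4 ≈ -782.25)
1/(p + I(28, -28)) = 1/(-3129/4 + (2 + 2*28 + 2*28*(-28)²)) = 1/(-3129/4 + (2 + 56 + 2*28*784)) = 1/(-3129/4 + (2 + 56 + 43904)) = 1/(-3129/4 + 43962) = 1/(172719/4) = 4/172719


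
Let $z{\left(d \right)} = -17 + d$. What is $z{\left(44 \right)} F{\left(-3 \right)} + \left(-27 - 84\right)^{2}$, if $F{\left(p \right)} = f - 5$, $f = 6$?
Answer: $12348$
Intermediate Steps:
$F{\left(p \right)} = 1$ ($F{\left(p \right)} = 6 - 5 = 1$)
$z{\left(44 \right)} F{\left(-3 \right)} + \left(-27 - 84\right)^{2} = \left(-17 + 44\right) 1 + \left(-27 - 84\right)^{2} = 27 \cdot 1 + \left(-111\right)^{2} = 27 + 12321 = 12348$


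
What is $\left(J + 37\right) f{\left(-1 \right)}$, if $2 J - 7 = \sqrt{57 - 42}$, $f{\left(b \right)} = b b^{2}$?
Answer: $- \frac{81}{2} - \frac{\sqrt{15}}{2} \approx -42.437$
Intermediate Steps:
$f{\left(b \right)} = b^{3}$
$J = \frac{7}{2} + \frac{\sqrt{15}}{2}$ ($J = \frac{7}{2} + \frac{\sqrt{57 - 42}}{2} = \frac{7}{2} + \frac{\sqrt{15}}{2} \approx 5.4365$)
$\left(J + 37\right) f{\left(-1 \right)} = \left(\left(\frac{7}{2} + \frac{\sqrt{15}}{2}\right) + 37\right) \left(-1\right)^{3} = \left(\frac{81}{2} + \frac{\sqrt{15}}{2}\right) \left(-1\right) = - \frac{81}{2} - \frac{\sqrt{15}}{2}$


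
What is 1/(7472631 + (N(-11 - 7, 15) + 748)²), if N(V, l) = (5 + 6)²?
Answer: 1/8227792 ≈ 1.2154e-7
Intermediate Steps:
N(V, l) = 121 (N(V, l) = 11² = 121)
1/(7472631 + (N(-11 - 7, 15) + 748)²) = 1/(7472631 + (121 + 748)²) = 1/(7472631 + 869²) = 1/(7472631 + 755161) = 1/8227792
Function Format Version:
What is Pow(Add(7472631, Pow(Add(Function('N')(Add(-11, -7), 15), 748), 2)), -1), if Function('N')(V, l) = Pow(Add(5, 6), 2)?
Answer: Rational(1, 8227792) ≈ 1.2154e-7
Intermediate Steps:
Function('N')(V, l) = 121 (Function('N')(V, l) = Pow(11, 2) = 121)
Pow(Add(7472631, Pow(Add(Function('N')(Add(-11, -7), 15), 748), 2)), -1) = Pow(Add(7472631, Pow(Add(121, 748), 2)), -1) = Pow(Add(7472631, Pow(869, 2)), -1) = Pow(Add(7472631, 755161), -1) = Pow(8227792, -1) = Rational(1, 8227792)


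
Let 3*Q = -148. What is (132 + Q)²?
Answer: 61504/9 ≈ 6833.8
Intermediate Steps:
Q = -148/3 (Q = (⅓)*(-148) = -148/3 ≈ -49.333)
(132 + Q)² = (132 - 148/3)² = (248/3)² = 61504/9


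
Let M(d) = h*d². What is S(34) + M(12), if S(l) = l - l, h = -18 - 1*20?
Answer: -5472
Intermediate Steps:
h = -38 (h = -18 - 20 = -38)
S(l) = 0
M(d) = -38*d²
S(34) + M(12) = 0 - 38*12² = 0 - 38*144 = 0 - 5472 = -5472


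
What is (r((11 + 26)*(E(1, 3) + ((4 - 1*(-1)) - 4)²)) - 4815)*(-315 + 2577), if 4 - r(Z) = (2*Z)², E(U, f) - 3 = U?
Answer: -320550282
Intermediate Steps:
E(U, f) = 3 + U
r(Z) = 4 - 4*Z² (r(Z) = 4 - (2*Z)² = 4 - 4*Z²)
(r((11 + 26)*(E(1, 3) + ((4 - 1*(-1)) - 4)²)) - 4815)*(-315 + 2577) = ((4 - 4*(11 + 26)²*((3 + 1) + ((4 - 1*(-1)) - 4)²)²) - 4815)*(-315 + 2577) = ((4 - 4*1369*(4 + ((4 + 1) - 4)²)²) - 4815)*2262 = ((4 - 4*1369*(4 + (5 - 4)²)²) - 4815)*2262 = ((4 - 4*1369*(4 + 1²)²) - 4815)*2262 = ((4 - 4*1369*(4 + 1)²) - 4815)*2262 = ((4 - 4*(37*5)²) - 4815)*2262 = ((4 - 4*185²) - 4815)*2262 = ((4 - 4*34225) - 4815)*2262 = ((4 - 136900) - 4815)*2262 = (-136896 - 4815)*2262 = -141711*2262 = -320550282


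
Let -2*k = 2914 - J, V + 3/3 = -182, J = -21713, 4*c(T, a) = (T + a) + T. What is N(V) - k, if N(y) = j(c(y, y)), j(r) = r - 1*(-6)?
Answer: 48729/4 ≈ 12182.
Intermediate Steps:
c(T, a) = T/2 + a/4 (c(T, a) = ((T + a) + T)/4 = (a + 2*T)/4 = T/2 + a/4)
V = -183 (V = -1 - 182 = -183)
j(r) = 6 + r (j(r) = r + 6 = 6 + r)
N(y) = 6 + 3*y/4 (N(y) = 6 + (y/2 + y/4) = 6 + 3*y/4)
k = -24627/2 (k = -(2914 - 1*(-21713))/2 = -(2914 + 21713)/2 = -½*24627 = -24627/2 ≈ -12314.)
N(V) - k = (6 + (¾)*(-183)) - 1*(-24627/2) = (6 - 549/4) + 24627/2 = -525/4 + 24627/2 = 48729/4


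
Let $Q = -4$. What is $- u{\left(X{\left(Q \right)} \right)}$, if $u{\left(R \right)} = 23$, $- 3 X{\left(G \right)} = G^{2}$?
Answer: $-23$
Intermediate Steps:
$X{\left(G \right)} = - \frac{G^{2}}{3}$
$- u{\left(X{\left(Q \right)} \right)} = \left(-1\right) 23 = -23$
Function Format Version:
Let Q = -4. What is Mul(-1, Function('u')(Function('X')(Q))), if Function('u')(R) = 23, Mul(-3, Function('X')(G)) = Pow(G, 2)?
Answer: -23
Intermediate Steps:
Function('X')(G) = Mul(Rational(-1, 3), Pow(G, 2))
Mul(-1, Function('u')(Function('X')(Q))) = Mul(-1, 23) = -23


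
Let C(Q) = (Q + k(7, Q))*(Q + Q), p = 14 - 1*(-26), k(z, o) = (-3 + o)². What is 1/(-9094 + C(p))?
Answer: 1/103626 ≈ 9.6501e-6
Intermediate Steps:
p = 40 (p = 14 + 26 = 40)
C(Q) = 2*Q*(Q + (-3 + Q)²) (C(Q) = (Q + (-3 + Q)²)*(Q + Q) = (Q + (-3 + Q)²)*(2*Q) = 2*Q*(Q + (-3 + Q)²))
1/(-9094 + C(p)) = 1/(-9094 + 2*40*(40 + (-3 + 40)²)) = 1/(-9094 + 2*40*(40 + 37²)) = 1/(-9094 + 2*40*(40 + 1369)) = 1/(-9094 + 2*40*1409) = 1/(-9094 + 112720) = 1/103626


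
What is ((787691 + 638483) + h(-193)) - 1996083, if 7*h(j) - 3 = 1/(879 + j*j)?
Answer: -152106318079/266896 ≈ -5.6991e+5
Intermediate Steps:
h(j) = 3/7 + 1/(7*(879 + j²)) (h(j) = 3/7 + 1/(7*(879 + j*j)) = 3/7 + 1/(7*(879 + j²)))
((787691 + 638483) + h(-193)) - 1996083 = ((787691 + 638483) + (2638 + 3*(-193)²)/(7*(879 + (-193)²))) - 1996083 = (1426174 + (2638 + 3*37249)/(7*(879 + 37249))) - 1996083 = (1426174 + (⅐)*(2638 + 111747)/38128) - 1996083 = (1426174 + (⅐)*(1/38128)*114385) - 1996083 = (1426174 + 114385/266896) - 1996083 = 380640250289/266896 - 1996083 = -152106318079/266896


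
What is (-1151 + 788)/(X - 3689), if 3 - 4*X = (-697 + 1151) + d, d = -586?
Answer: 1452/14621 ≈ 0.099309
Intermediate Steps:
X = 135/4 (X = ¾ - ((-697 + 1151) - 586)/4 = ¾ - (454 - 586)/4 = ¾ - ¼*(-132) = ¾ + 33 = 135/4 ≈ 33.750)
(-1151 + 788)/(X - 3689) = (-1151 + 788)/(135/4 - 3689) = -363/(-14621/4) = -363*(-4/14621) = 1452/14621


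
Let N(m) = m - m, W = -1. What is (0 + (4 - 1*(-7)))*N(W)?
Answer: 0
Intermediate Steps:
N(m) = 0
(0 + (4 - 1*(-7)))*N(W) = (0 + (4 - 1*(-7)))*0 = (0 + (4 + 7))*0 = (0 + 11)*0 = 11*0 = 0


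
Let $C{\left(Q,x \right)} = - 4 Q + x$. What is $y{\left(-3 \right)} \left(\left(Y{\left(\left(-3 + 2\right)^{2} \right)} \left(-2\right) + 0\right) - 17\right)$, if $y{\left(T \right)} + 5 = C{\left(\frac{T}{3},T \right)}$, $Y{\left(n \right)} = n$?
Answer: $76$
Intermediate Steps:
$C{\left(Q,x \right)} = x - 4 Q$
$y{\left(T \right)} = -5 - \frac{T}{3}$ ($y{\left(T \right)} = -5 + \left(T - 4 \frac{T}{3}\right) = -5 + \left(T - \frac{4 T}{3}\right) = -5 - \frac{T}{3}$)
$y{\left(-3 \right)} \left(\left(Y{\left(\left(-3 + 2\right)^{2} \right)} \left(-2\right) + 0\right) - 17\right) = \left(-5 - -1\right) \left(\left(\left(-3 + 2\right)^{2} \left(-2\right) + 0\right) - 17\right) = \left(-5 + 1\right) \left(\left(\left(-1\right)^{2} \left(-2\right) + 0\right) - 17\right) = - 4 \left(\left(1 \left(-2\right) + 0\right) - 17\right) = - 4 \left(\left(-2 + 0\right) - 17\right) = - 4 \left(-2 - 17\right) = \left(-4\right) \left(-19\right) = 76$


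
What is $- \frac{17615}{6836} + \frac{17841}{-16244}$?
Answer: $- \frac{25506196}{6940249} \approx -3.6751$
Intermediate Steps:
$- \frac{17615}{6836} + \frac{17841}{-16244} = \left(-17615\right) \frac{1}{6836} + 17841 \left(- \frac{1}{16244}\right) = - \frac{17615}{6836} - \frac{17841}{16244} = - \frac{25506196}{6940249}$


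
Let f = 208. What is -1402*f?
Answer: -291616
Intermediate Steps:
-1402*f = -1402*208 = -291616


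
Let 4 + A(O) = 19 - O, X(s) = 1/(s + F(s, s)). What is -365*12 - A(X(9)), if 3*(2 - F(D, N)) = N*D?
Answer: -70321/16 ≈ -4395.1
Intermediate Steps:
F(D, N) = 2 - D*N/3 (F(D, N) = 2 - N*D/3 = 2 - D*N/3)
X(s) = 1/(2 + s - s²/3) (X(s) = 1/(s + (2 - s*s/3)) = 1/(s + (2 - s²/3)) = 1/(2 + s - s²/3))
A(O) = 15 - O (A(O) = -4 + (19 - O) = 15 - O)
-365*12 - A(X(9)) = -365*12 - (15 - 3/(6 - 1*9² + 3*9)) = -4380 - (15 - 3/(6 - 1*81 + 27)) = -4380 - (15 - 3/(6 - 81 + 27)) = -4380 - (15 - 3/(-48)) = -4380 - (15 - 3*(-1)/48) = -4380 - (15 - 1*(-1/16)) = -4380 - (15 + 1/16) = -4380 - 1*241/16 = -4380 - 241/16 = -70321/16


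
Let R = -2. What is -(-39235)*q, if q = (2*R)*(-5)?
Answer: 784700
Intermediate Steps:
q = 20 (q = (2*(-2))*(-5) = -4*(-5) = 20)
-(-39235)*q = -(-39235)*20 = -2065*(-380) = 784700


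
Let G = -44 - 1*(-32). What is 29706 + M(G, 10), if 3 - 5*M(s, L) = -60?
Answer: 148593/5 ≈ 29719.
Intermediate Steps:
G = -12 (G = -44 + 32 = -12)
M(s, L) = 63/5 (M(s, L) = ⅗ - ⅕*(-60) = ⅗ + 12 = 63/5)
29706 + M(G, 10) = 29706 + 63/5 = 148593/5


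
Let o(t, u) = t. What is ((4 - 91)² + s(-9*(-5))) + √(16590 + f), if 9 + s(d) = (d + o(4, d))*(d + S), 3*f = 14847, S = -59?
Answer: 6874 + √21539 ≈ 7020.8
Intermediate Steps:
f = 4949 (f = (⅓)*14847 = 4949)
s(d) = -9 + (-59 + d)*(4 + d) (s(d) = -9 + (d + 4)*(d - 59) = -9 + (4 + d)*(-59 + d) = -9 + (-59 + d)*(4 + d))
((4 - 91)² + s(-9*(-5))) + √(16590 + f) = ((4 - 91)² + (-245 + (-9*(-5))² - (-495)*(-5))) + √(16590 + 4949) = ((-87)² + (-245 + 45² - 55*45)) + √21539 = (7569 + (-245 + 2025 - 2475)) + √21539 = (7569 - 695) + √21539 = 6874 + √21539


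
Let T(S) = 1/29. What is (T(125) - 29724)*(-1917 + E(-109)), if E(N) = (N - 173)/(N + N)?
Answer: 179994899940/3161 ≈ 5.6942e+7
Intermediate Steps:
T(S) = 1/29
E(N) = (-173 + N)/(2*N) (E(N) = (-173 + N)/((2*N)) = (-173 + N)*(1/(2*N)) = (-173 + N)/(2*N))
(T(125) - 29724)*(-1917 + E(-109)) = (1/29 - 29724)*(-1917 + (1/2)*(-173 - 109)/(-109)) = -861995*(-1917 + (1/2)*(-1/109)*(-282))/29 = -861995*(-1917 + 141/109)/29 = -861995/29*(-208812/109) = 179994899940/3161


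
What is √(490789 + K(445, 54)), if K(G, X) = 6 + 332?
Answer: 7*√10023 ≈ 700.80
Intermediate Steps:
K(G, X) = 338
√(490789 + K(445, 54)) = √(490789 + 338) = √491127 = 7*√10023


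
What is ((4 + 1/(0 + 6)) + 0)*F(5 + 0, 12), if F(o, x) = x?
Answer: 50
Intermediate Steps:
((4 + 1/(0 + 6)) + 0)*F(5 + 0, 12) = ((4 + 1/(0 + 6)) + 0)*12 = ((4 + 1/6) + 0)*12 = ((4 + ⅙) + 0)*12 = (25/6 + 0)*12 = (25/6)*12 = 50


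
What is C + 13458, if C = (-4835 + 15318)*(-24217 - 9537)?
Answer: -353829724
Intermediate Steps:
C = -353843182 (C = 10483*(-33754) = -353843182)
C + 13458 = -353843182 + 13458 = -353829724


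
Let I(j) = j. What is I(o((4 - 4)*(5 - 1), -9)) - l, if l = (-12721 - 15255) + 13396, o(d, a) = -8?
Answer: 14572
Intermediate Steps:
l = -14580 (l = -27976 + 13396 = -14580)
I(o((4 - 4)*(5 - 1), -9)) - l = -8 - 1*(-14580) = -8 + 14580 = 14572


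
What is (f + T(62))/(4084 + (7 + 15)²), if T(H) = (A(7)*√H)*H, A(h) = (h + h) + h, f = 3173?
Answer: 3173/4568 + 651*√62/2284 ≈ 2.9389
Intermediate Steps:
A(h) = 3*h (A(h) = 2*h + h = 3*h)
T(H) = 21*H^(3/2) (T(H) = ((3*7)*√H)*H = (21*√H)*H = 21*H^(3/2))
(f + T(62))/(4084 + (7 + 15)²) = (3173 + 21*62^(3/2))/(4084 + (7 + 15)²) = (3173 + 21*(62*√62))/(4084 + 22²) = (3173 + 1302*√62)/(4084 + 484) = (3173 + 1302*√62)/4568 = (3173 + 1302*√62)*(1/4568) = 3173/4568 + 651*√62/2284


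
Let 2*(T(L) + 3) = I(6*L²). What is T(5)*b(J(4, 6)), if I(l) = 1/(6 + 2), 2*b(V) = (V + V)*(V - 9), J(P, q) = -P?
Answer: -611/4 ≈ -152.75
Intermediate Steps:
b(V) = V*(-9 + V) (b(V) = ((V + V)*(V - 9))/2 = ((2*V)*(-9 + V))/2 = (2*V*(-9 + V))/2 = V*(-9 + V))
I(l) = ⅛ (I(l) = 1/8 = ⅛)
T(L) = -47/16 (T(L) = -3 + (½)*(⅛) = -3 + 1/16 = -47/16)
T(5)*b(J(4, 6)) = -47*(-1*4)*(-9 - 1*4)/16 = -(-47)*(-9 - 4)/4 = -(-47)*(-13)/4 = -47/16*52 = -611/4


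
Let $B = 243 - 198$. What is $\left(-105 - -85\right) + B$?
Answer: $25$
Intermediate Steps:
$B = 45$ ($B = 243 - 198 = 45$)
$\left(-105 - -85\right) + B = \left(-105 - -85\right) + 45 = \left(-105 + 85\right) + 45 = -20 + 45 = 25$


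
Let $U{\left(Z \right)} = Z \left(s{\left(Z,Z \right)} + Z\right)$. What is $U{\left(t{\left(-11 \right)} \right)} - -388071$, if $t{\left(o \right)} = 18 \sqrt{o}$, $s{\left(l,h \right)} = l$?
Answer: $380943$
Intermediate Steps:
$U{\left(Z \right)} = 2 Z^{2}$ ($U{\left(Z \right)} = Z \left(Z + Z\right) = Z 2 Z = 2 Z^{2}$)
$U{\left(t{\left(-11 \right)} \right)} - -388071 = 2 \left(18 \sqrt{-11}\right)^{2} - -388071 = 2 \left(18 i \sqrt{11}\right)^{2} + 388071 = 2 \left(-3564\right) + 388071 = -7128 + 388071 = 380943$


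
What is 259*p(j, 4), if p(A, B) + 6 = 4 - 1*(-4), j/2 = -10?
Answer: 518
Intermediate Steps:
j = -20 (j = 2*(-10) = -20)
p(A, B) = 2 (p(A, B) = -6 + (4 - 1*(-4)) = -6 + (4 + 4) = -6 + 8 = 2)
259*p(j, 4) = 259*2 = 518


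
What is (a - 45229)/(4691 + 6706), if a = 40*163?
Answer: -12903/3799 ≈ -3.3964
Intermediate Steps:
a = 6520
(a - 45229)/(4691 + 6706) = (6520 - 45229)/(4691 + 6706) = -38709/11397 = -38709*1/11397 = -12903/3799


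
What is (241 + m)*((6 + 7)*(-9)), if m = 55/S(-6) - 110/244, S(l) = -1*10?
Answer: -1677546/61 ≈ -27501.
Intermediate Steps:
S(l) = -10
m = -363/61 (m = 55/(-10) - 110/244 = 55*(-⅒) - 110*1/244 = -11/2 - 55/122 = -363/61 ≈ -5.9508)
(241 + m)*((6 + 7)*(-9)) = (241 - 363/61)*((6 + 7)*(-9)) = 14338*(13*(-9))/61 = (14338/61)*(-117) = -1677546/61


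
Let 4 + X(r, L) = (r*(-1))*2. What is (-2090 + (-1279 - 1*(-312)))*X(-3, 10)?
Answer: -6114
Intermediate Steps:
X(r, L) = -4 - 2*r (X(r, L) = -4 + (r*(-1))*2 = -4 - r*2 = -4 - 2*r)
(-2090 + (-1279 - 1*(-312)))*X(-3, 10) = (-2090 + (-1279 - 1*(-312)))*(-4 - 2*(-3)) = (-2090 + (-1279 + 312))*(-4 + 6) = (-2090 - 967)*2 = -3057*2 = -6114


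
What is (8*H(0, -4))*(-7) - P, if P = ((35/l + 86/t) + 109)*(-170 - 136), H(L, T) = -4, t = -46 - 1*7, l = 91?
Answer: 22874224/689 ≈ 33199.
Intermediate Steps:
t = -53 (t = -46 - 7 = -53)
P = -22719888/689 (P = ((35/91 + 86/(-53)) + 109)*(-170 - 136) = ((35*(1/91) + 86*(-1/53)) + 109)*(-306) = ((5/13 - 86/53) + 109)*(-306) = (-853/689 + 109)*(-306) = (74248/689)*(-306) = -22719888/689 ≈ -32975.)
(8*H(0, -4))*(-7) - P = (8*(-4))*(-7) - 1*(-22719888/689) = -32*(-7) + 22719888/689 = 224 + 22719888/689 = 22874224/689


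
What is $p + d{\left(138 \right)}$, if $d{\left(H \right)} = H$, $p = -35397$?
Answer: $-35259$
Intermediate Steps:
$p + d{\left(138 \right)} = -35397 + 138 = -35259$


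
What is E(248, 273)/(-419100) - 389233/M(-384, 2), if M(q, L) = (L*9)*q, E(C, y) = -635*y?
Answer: 21565063/380160 ≈ 56.726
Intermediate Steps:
M(q, L) = 9*L*q (M(q, L) = (9*L)*q = 9*L*q)
E(248, 273)/(-419100) - 389233/M(-384, 2) = -635*273/(-419100) - 389233/(9*2*(-384)) = -173355*(-1/419100) - 389233/(-6912) = 91/220 - 389233*(-1/6912) = 91/220 + 389233/6912 = 21565063/380160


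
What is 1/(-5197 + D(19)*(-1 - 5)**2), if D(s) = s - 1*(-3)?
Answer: -1/4405 ≈ -0.00022701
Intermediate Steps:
D(s) = 3 + s (D(s) = s + 3 = 3 + s)
1/(-5197 + D(19)*(-1 - 5)**2) = 1/(-5197 + (3 + 19)*(-1 - 5)**2) = 1/(-5197 + 22*(-6)**2) = 1/(-5197 + 22*36) = 1/(-5197 + 792) = 1/(-4405) = -1/4405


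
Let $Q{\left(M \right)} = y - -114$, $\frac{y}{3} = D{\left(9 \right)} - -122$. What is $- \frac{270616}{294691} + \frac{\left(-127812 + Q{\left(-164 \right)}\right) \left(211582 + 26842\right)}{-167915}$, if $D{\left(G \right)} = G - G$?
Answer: $\frac{8946480033601048}{49483039265} \approx 1.808 \cdot 10^{5}$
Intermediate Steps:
$D{\left(G \right)} = 0$
$y = 366$ ($y = 3 \left(0 - -122\right) = 3 \left(0 + 122\right) = 3 \cdot 122 = 366$)
$Q{\left(M \right)} = 480$ ($Q{\left(M \right)} = 366 - -114 = 366 + 114 = 480$)
$- \frac{270616}{294691} + \frac{\left(-127812 + Q{\left(-164 \right)}\right) \left(211582 + 26842\right)}{-167915} = - \frac{270616}{294691} + \frac{\left(-127812 + 480\right) \left(211582 + 26842\right)}{-167915} = \left(-270616\right) \frac{1}{294691} + \left(-127332\right) 238424 \left(- \frac{1}{167915}\right) = - \frac{270616}{294691} - - \frac{30359004768}{167915} = - \frac{270616}{294691} + \frac{30359004768}{167915} = \frac{8946480033601048}{49483039265}$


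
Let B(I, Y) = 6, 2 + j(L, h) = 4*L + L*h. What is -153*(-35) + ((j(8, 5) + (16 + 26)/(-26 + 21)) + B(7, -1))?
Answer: 27113/5 ≈ 5422.6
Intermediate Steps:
j(L, h) = -2 + 4*L + L*h (j(L, h) = -2 + (4*L + L*h) = -2 + 4*L + L*h)
-153*(-35) + ((j(8, 5) + (16 + 26)/(-26 + 21)) + B(7, -1)) = -153*(-35) + (((-2 + 4*8 + 8*5) + (16 + 26)/(-26 + 21)) + 6) = 5355 + (((-2 + 32 + 40) + 42/(-5)) + 6) = 5355 + ((70 + 42*(-⅕)) + 6) = 5355 + ((70 - 42/5) + 6) = 5355 + (308/5 + 6) = 5355 + 338/5 = 27113/5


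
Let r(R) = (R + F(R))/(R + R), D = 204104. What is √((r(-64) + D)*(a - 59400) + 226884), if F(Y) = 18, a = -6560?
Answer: I*√215399946566/4 ≈ 1.1603e+5*I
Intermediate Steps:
r(R) = (18 + R)/(2*R) (r(R) = (R + 18)/(R + R) = (18 + R)/((2*R)) = (18 + R)*(1/(2*R)) = (18 + R)/(2*R))
√((r(-64) + D)*(a - 59400) + 226884) = √(((½)*(18 - 64)/(-64) + 204104)*(-6560 - 59400) + 226884) = √(((½)*(-1/64)*(-46) + 204104)*(-65960) + 226884) = √((23/64 + 204104)*(-65960) + 226884) = √((13062679/64)*(-65960) + 226884) = √(-107701788355/8 + 226884) = √(-107699973283/8) = I*√215399946566/4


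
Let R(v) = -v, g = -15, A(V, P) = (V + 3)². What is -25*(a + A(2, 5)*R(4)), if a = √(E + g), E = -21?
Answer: 2500 - 150*I ≈ 2500.0 - 150.0*I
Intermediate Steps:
A(V, P) = (3 + V)²
a = 6*I (a = √(-21 - 15) = √(-36) = 6*I ≈ 6.0*I)
-25*(a + A(2, 5)*R(4)) = -25*(6*I + (3 + 2)²*(-1*4)) = -25*(6*I + 5²*(-4)) = -25*(6*I + 25*(-4)) = -25*(6*I - 100) = -25*(-100 + 6*I) = 2500 - 150*I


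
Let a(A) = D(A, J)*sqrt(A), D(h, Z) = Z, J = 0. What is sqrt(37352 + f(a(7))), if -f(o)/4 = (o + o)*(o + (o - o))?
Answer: 2*sqrt(9338) ≈ 193.27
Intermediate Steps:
a(A) = 0 (a(A) = 0*sqrt(A) = 0)
f(o) = -8*o**2 (f(o) = -4*(o + o)*(o + (o - o)) = -4*2*o*(o + 0) = -4*2*o*o = -8*o**2)
sqrt(37352 + f(a(7))) = sqrt(37352 - 8*0**2) = sqrt(37352 - 8*0) = sqrt(37352 + 0) = sqrt(37352) = 2*sqrt(9338)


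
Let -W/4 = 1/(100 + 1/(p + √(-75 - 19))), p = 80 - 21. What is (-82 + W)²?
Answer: 4*(-57010877505*I + 1985852036*√94)/(-33881801*I + 1180200*√94) ≈ 6730.6 + 0.00017834*I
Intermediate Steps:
p = 59
W = -4/(100 + 1/(59 + I*√94)) (W = -4/(100 + 1/(59 + √(-75 - 19))) = -4/(100 + 1/(59 + √(-94))) = -4/(100 + 1/(59 + I*√94)) ≈ -0.039993 - 1.0844e-6*I)
(-82 + W)² = (-82 + 4*(-√94 + 59*I)/(-5901*I + 100*√94))²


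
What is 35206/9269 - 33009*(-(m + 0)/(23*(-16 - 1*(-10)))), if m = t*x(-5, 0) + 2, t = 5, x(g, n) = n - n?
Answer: -191261/403 ≈ -474.59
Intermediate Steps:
x(g, n) = 0
m = 2 (m = 5*0 + 2 = 0 + 2 = 2)
35206/9269 - 33009*(-(m + 0)/(23*(-16 - 1*(-10)))) = 35206/9269 - 33009*(-(2 + 0)/(23*(-16 - 1*(-10)))) = 35206*(1/9269) - 33009*(-2/(23*(-16 + 10))) = 35206/9269 - 33009/(-6*(-23)*(½)) = 35206/9269 - 33009/(138*(½)) = 35206/9269 - 33009/69 = 35206/9269 - 33009*1/69 = 35206/9269 - 11003/23 = -191261/403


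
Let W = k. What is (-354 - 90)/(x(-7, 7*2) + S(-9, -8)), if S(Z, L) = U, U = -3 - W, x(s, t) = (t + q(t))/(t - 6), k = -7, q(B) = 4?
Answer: -1776/25 ≈ -71.040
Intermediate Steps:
W = -7
x(s, t) = (4 + t)/(-6 + t) (x(s, t) = (t + 4)/(t - 6) = (4 + t)/(-6 + t))
U = 4 (U = -3 - 1*(-7) = -3 + 7 = 4)
S(Z, L) = 4
(-354 - 90)/(x(-7, 7*2) + S(-9, -8)) = (-354 - 90)/((4 + 7*2)/(-6 + 7*2) + 4) = -444/((4 + 14)/(-6 + 14) + 4) = -444/(18/8 + 4) = -444/((1/8)*18 + 4) = -444/(9/4 + 4) = -444/25/4 = -444*4/25 = -1776/25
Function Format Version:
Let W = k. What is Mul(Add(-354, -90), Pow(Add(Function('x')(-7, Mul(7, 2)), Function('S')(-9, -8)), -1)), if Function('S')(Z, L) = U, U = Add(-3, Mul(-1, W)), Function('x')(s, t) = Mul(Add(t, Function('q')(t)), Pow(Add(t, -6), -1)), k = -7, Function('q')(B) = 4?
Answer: Rational(-1776, 25) ≈ -71.040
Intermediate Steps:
W = -7
Function('x')(s, t) = Mul(Pow(Add(-6, t), -1), Add(4, t)) (Function('x')(s, t) = Mul(Add(t, 4), Pow(Add(t, -6), -1)) = Mul(Add(4, t), Pow(Add(-6, t), -1)) = Mul(Pow(Add(-6, t), -1), Add(4, t)))
U = 4 (U = Add(-3, Mul(-1, -7)) = Add(-3, 7) = 4)
Function('S')(Z, L) = 4
Mul(Add(-354, -90), Pow(Add(Function('x')(-7, Mul(7, 2)), Function('S')(-9, -8)), -1)) = Mul(Add(-354, -90), Pow(Add(Mul(Pow(Add(-6, Mul(7, 2)), -1), Add(4, Mul(7, 2))), 4), -1)) = Mul(-444, Pow(Add(Mul(Pow(Add(-6, 14), -1), Add(4, 14)), 4), -1)) = Mul(-444, Pow(Add(Mul(Pow(8, -1), 18), 4), -1)) = Mul(-444, Pow(Add(Mul(Rational(1, 8), 18), 4), -1)) = Mul(-444, Pow(Add(Rational(9, 4), 4), -1)) = Mul(-444, Pow(Rational(25, 4), -1)) = Mul(-444, Rational(4, 25)) = Rational(-1776, 25)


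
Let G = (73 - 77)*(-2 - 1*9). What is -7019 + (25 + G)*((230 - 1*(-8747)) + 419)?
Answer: 641305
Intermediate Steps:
G = 44 (G = -4*(-2 - 9) = -4*(-11) = 44)
-7019 + (25 + G)*((230 - 1*(-8747)) + 419) = -7019 + (25 + 44)*((230 - 1*(-8747)) + 419) = -7019 + 69*((230 + 8747) + 419) = -7019 + 69*(8977 + 419) = -7019 + 69*9396 = -7019 + 648324 = 641305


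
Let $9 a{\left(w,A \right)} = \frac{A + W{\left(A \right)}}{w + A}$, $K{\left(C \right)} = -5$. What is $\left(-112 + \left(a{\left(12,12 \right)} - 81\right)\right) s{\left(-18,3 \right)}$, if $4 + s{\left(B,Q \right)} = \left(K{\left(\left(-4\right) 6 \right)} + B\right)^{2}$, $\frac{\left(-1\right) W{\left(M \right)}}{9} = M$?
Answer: $- \frac{304675}{3} \approx -1.0156 \cdot 10^{5}$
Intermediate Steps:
$W{\left(M \right)} = - 9 M$
$s{\left(B,Q \right)} = -4 + \left(-5 + B\right)^{2}$
$a{\left(w,A \right)} = - \frac{8 A}{9 \left(A + w\right)}$ ($a{\left(w,A \right)} = \frac{\left(A - 9 A\right) \frac{1}{w + A}}{9} = \frac{- 8 A \frac{1}{A + w}}{9} = \frac{\left(-8\right) A \frac{1}{A + w}}{9} = - \frac{8 A}{9 \left(A + w\right)}$)
$\left(-112 + \left(a{\left(12,12 \right)} - 81\right)\right) s{\left(-18,3 \right)} = \left(-112 - \left(81 + \frac{96}{9 \cdot 12 + 9 \cdot 12}\right)\right) \left(-4 + \left(-5 - 18\right)^{2}\right) = \left(-112 - \left(81 + \frac{96}{108 + 108}\right)\right) \left(-4 + \left(-23\right)^{2}\right) = \left(-112 - \left(81 + \frac{96}{216}\right)\right) \left(-4 + 529\right) = \left(-112 - \left(81 + 96 \cdot \frac{1}{216}\right)\right) 525 = \left(-112 - \frac{733}{9}\right) 525 = \left(- \frac{1741}{9}\right) 525 = - \frac{304675}{3}$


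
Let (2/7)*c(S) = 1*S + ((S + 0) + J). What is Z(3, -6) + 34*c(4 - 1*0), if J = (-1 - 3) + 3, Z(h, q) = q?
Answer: 827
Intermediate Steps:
J = -1 (J = -4 + 3 = -1)
c(S) = -7/2 + 7*S (c(S) = 7*(1*S + ((S + 0) - 1))/2 = 7*(S + (S - 1))/2 = 7*(S + (-1 + S))/2 = 7*(-1 + 2*S)/2 = -7/2 + 7*S)
Z(3, -6) + 34*c(4 - 1*0) = -6 + 34*(-7/2 + 7*(4 - 1*0)) = -6 + 34*(-7/2 + 7*(4 + 0)) = -6 + 34*(-7/2 + 7*4) = -6 + 34*(-7/2 + 28) = -6 + 34*(49/2) = -6 + 833 = 827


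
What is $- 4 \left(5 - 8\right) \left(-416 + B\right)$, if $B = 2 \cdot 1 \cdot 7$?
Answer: $-4824$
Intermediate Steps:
$B = 14$ ($B = 2 \cdot 7 = 14$)
$- 4 \left(5 - 8\right) \left(-416 + B\right) = - 4 \left(5 - 8\right) \left(-416 + 14\right) = \left(-4\right) \left(-3\right) \left(-402\right) = 12 \left(-402\right) = -4824$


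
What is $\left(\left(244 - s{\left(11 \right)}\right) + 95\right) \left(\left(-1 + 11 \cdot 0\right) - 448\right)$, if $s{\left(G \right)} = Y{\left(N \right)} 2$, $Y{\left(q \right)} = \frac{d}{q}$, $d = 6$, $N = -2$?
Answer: $-154905$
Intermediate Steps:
$Y{\left(q \right)} = \frac{6}{q}$
$s{\left(G \right)} = -6$ ($s{\left(G \right)} = \frac{6}{-2} \cdot 2 = 6 \left(- \frac{1}{2}\right) 2 = \left(-3\right) 2 = -6$)
$\left(\left(244 - s{\left(11 \right)}\right) + 95\right) \left(\left(-1 + 11 \cdot 0\right) - 448\right) = \left(\left(244 - -6\right) + 95\right) \left(\left(-1 + 11 \cdot 0\right) - 448\right) = \left(\left(244 + 6\right) + 95\right) \left(\left(-1 + 0\right) - 448\right) = \left(250 + 95\right) \left(-1 - 448\right) = 345 \left(-449\right) = -154905$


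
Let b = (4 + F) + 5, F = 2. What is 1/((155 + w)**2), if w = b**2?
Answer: 1/76176 ≈ 1.3127e-5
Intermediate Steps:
b = 11 (b = (4 + 2) + 5 = 6 + 5 = 11)
w = 121 (w = 11**2 = 121)
1/((155 + w)**2) = 1/((155 + 121)**2) = 1/(276**2) = 1/76176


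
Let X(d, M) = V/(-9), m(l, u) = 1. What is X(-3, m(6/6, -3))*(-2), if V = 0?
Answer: 0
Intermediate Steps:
X(d, M) = 0 (X(d, M) = 0/(-9) = 0*(-⅑) = 0)
X(-3, m(6/6, -3))*(-2) = 0*(-2) = 0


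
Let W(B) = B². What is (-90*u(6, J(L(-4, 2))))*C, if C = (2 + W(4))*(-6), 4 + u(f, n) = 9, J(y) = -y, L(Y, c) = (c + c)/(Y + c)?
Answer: 48600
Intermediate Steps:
L(Y, c) = 2*c/(Y + c) (L(Y, c) = (2*c)/(Y + c) = 2*c/(Y + c))
u(f, n) = 5 (u(f, n) = -4 + 9 = 5)
C = -108 (C = (2 + 4²)*(-6) = (2 + 16)*(-6) = 18*(-6) = -108)
(-90*u(6, J(L(-4, 2))))*C = -90*5*(-108) = -450*(-108) = 48600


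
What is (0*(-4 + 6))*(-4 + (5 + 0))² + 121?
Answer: 121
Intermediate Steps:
(0*(-4 + 6))*(-4 + (5 + 0))² + 121 = (0*2)*(-4 + 5)² + 121 = 0*1² + 121 = 0*1 + 121 = 0 + 121 = 121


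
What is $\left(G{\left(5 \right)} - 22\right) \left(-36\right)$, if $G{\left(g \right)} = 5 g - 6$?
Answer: $108$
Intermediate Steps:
$G{\left(g \right)} = -6 + 5 g$ ($G{\left(g \right)} = 5 g - 6 = -6 + 5 g$)
$\left(G{\left(5 \right)} - 22\right) \left(-36\right) = \left(\left(-6 + 5 \cdot 5\right) - 22\right) \left(-36\right) = \left(\left(-6 + 25\right) - 22\right) \left(-36\right) = \left(19 - 22\right) \left(-36\right) = \left(-3\right) \left(-36\right) = 108$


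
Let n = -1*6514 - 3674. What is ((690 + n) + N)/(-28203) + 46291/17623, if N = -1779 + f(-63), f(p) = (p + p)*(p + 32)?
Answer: 68354486/23667689 ≈ 2.8881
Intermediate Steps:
f(p) = 2*p*(32 + p) (f(p) = (2*p)*(32 + p) = 2*p*(32 + p))
N = 2127 (N = -1779 + 2*(-63)*(32 - 63) = -1779 + 2*(-63)*(-31) = -1779 + 3906 = 2127)
n = -10188 (n = -6514 - 3674 = -10188)
((690 + n) + N)/(-28203) + 46291/17623 = ((690 - 10188) + 2127)/(-28203) + 46291/17623 = (-9498 + 2127)*(-1/28203) + 46291*(1/17623) = -7371*(-1/28203) + 46291/17623 = 351/1343 + 46291/17623 = 68354486/23667689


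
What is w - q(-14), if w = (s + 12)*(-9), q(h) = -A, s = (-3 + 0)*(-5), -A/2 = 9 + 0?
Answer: -261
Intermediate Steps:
A = -18 (A = -2*(9 + 0) = -2*9 = -18)
s = 15 (s = -3*(-5) = 15)
q(h) = 18 (q(h) = -1*(-18) = 18)
w = -243 (w = (15 + 12)*(-9) = 27*(-9) = -243)
w - q(-14) = -243 - 1*18 = -243 - 18 = -261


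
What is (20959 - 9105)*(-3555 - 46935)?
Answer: -598508460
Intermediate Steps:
(20959 - 9105)*(-3555 - 46935) = 11854*(-50490) = -598508460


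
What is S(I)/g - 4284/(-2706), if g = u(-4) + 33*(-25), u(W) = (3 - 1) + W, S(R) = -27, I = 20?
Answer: 602655/372977 ≈ 1.6158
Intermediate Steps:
u(W) = 2 + W
g = -827 (g = (2 - 4) + 33*(-25) = -2 - 825 = -827)
S(I)/g - 4284/(-2706) = -27/(-827) - 4284/(-2706) = -27*(-1/827) - 4284*(-1/2706) = 27/827 + 714/451 = 602655/372977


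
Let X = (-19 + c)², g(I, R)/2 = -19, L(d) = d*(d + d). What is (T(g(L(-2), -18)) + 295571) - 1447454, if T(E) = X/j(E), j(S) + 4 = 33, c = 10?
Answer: -33404526/29 ≈ -1.1519e+6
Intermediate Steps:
j(S) = 29 (j(S) = -4 + 33 = 29)
L(d) = 2*d² (L(d) = d*(2*d) = 2*d²)
g(I, R) = -38 (g(I, R) = 2*(-19) = -38)
X = 81 (X = (-19 + 10)² = (-9)² = 81)
T(E) = 81/29
(T(g(L(-2), -18)) + 295571) - 1447454 = (81/29 + 295571) - 1447454 = 8571640/29 - 1447454 = -33404526/29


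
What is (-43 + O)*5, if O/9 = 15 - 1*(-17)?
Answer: 1225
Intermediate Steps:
O = 288 (O = 9*(15 - 1*(-17)) = 9*(15 + 17) = 9*32 = 288)
(-43 + O)*5 = (-43 + 288)*5 = 245*5 = 1225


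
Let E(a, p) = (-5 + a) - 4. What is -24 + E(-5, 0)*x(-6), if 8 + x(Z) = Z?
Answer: 172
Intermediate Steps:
E(a, p) = -9 + a
x(Z) = -8 + Z
-24 + E(-5, 0)*x(-6) = -24 + (-9 - 5)*(-8 - 6) = -24 - 14*(-14) = -24 + 196 = 172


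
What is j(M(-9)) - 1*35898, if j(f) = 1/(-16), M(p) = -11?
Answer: -574369/16 ≈ -35898.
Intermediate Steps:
j(f) = -1/16
j(M(-9)) - 1*35898 = -1/16 - 1*35898 = -1/16 - 35898 = -574369/16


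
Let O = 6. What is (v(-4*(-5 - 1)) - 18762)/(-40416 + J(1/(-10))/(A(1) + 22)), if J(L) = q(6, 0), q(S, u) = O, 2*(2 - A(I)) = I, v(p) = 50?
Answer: 219866/474885 ≈ 0.46299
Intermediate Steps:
A(I) = 2 - I/2
q(S, u) = 6
J(L) = 6
(v(-4*(-5 - 1)) - 18762)/(-40416 + J(1/(-10))/(A(1) + 22)) = (50 - 18762)/(-40416 + 6/((2 - 1/2*1) + 22)) = -18712/(-40416 + 6/((2 - 1/2) + 22)) = -18712/(-40416 + 6/(3/2 + 22)) = -18712/(-40416 + 6/(47/2)) = -18712/(-40416 + (2/47)*6) = -18712/(-40416 + 12/47) = -18712/(-1899540/47) = -18712*(-47/1899540) = 219866/474885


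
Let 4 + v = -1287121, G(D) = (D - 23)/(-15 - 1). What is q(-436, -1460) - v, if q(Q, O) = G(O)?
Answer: 20595483/16 ≈ 1.2872e+6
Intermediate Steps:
G(D) = 23/16 - D/16 (G(D) = (-23 + D)/(-16) = (-23 + D)*(-1/16) = 23/16 - D/16)
q(Q, O) = 23/16 - O/16
v = -1287125 (v = -4 - 1287121 = -1287125)
q(-436, -1460) - v = (23/16 - 1/16*(-1460)) - 1*(-1287125) = (23/16 + 365/4) + 1287125 = 1483/16 + 1287125 = 20595483/16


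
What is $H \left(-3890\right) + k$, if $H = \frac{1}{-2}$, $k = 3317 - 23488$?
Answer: $-18226$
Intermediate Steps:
$k = -20171$ ($k = 3317 - 23488 = -20171$)
$H = - \frac{1}{2} \approx -0.5$
$H \left(-3890\right) + k = \left(- \frac{1}{2}\right) \left(-3890\right) - 20171 = 1945 - 20171 = -18226$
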